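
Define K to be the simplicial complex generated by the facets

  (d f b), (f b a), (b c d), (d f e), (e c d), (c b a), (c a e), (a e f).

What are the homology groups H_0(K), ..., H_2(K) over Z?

K has 6 vertices, 12 edges, 8 triangles.
rank ∂_0 = 0, rank ∂_1 = 5 ⇒ b_0 = 6 − 0 − 5 = 1; all invariant factors of ∂_1 are 1 so no torsion. So H_0 = Z.
rank ∂_1 = 5, rank ∂_2 = 7 ⇒ b_1 = 12 − 5 − 7 = 0; all invariant factors of ∂_2 are 1 so no torsion. So H_1 = 0.
rank ∂_2 = 7, rank ∂_3 = 0 ⇒ b_2 = 8 − 7 − 0 = 1. So H_2 = Z.

H_0 = Z,  H_1 = 0,  H_2 = Z.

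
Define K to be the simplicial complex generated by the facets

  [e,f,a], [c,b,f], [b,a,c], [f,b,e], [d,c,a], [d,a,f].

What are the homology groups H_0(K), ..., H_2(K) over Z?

H_0 ≅ Z,  H_1 ≅ Z,  H_2 = 0.

We work with the vertex ordering a < b < c < d < e < f. The simplices of K, each written with vertices in increasing order, are:

  0-simplices (6): a, b, c, d, e, f
  1-simplices (12): ab, ac, ad, ae, af, bc, be, bf, cd, cf, df, ef
  2-simplices (6): abc, acd, adf, aef, bcf, bef

so the chain groups are C_0 ≅ Z^6, C_1 ≅ Z^12, C_2 ≅ Z^6.

∂_1: C_1 → C_0 maps an edge to its endpoints' difference, ∂[p,q] = q − p. For instance
  ∂ef = f − e.
As a 6×12 matrix over Z this has rank 5, with invariant factors (1,1,1,1,1).

∂_2: C_2 → C_1 sends each 2-simplex [p,q,r] to [q,r] − [p,r] + [p,q]. For instance
  ∂adf = df − af + ad,
  ∂aef = ef − af + ae.
This gives a 12×6 integer matrix of rank 6; reducing to Smith normal form yields diagonal entries (1,1,1,1,1,1).

Reading off H_k = ker ∂_k / im ∂_{k+1}:

  H_0: rank C_0 − rank ∂_1 = 6 − 5 = 1, and the invariant factors of ∂_1 are all 1, so H_0 = Z.
  H_1: rank ker ∂_1 − rank ∂_2 = (12 − 5) − 6 = 1, and the invariant factors of ∂_2 are all 1, so H_1 = Z.
  H_2: rank ker ∂_2 − rank ∂_3 = (6 − 6) − 0 = 0, and there is no ∂_3, so H_2 = 0.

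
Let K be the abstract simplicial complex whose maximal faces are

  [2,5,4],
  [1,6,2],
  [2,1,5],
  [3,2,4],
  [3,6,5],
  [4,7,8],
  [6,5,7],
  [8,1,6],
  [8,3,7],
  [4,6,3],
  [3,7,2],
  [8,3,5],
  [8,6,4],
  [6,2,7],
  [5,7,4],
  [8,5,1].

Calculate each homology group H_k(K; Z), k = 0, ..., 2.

Take the total order 1 < 2 < 3 < 4 < 5 < 6 < 7 < 8 on the vertex set. Then K (dimension 2) consists of the simplices:

  0-simplices (8): [1], [2], [3], [4], [5], [6], [7], [8]
  1-simplices (24): (24 of them)
  2-simplices (16): [1,2,5], [1,2,6], [1,5,8], [1,6,8], [2,3,4], [2,3,7], [2,4,5], [2,6,7], [3,4,6], [3,5,6], [3,5,8], [3,7,8], [4,5,7], [4,6,8], [4,7,8], [5,6,7]

so the chain groups are C_0 ≅ Z^8, C_1 ≅ Z^24, C_2 ≅ Z^16.

Boundary ∂_1: C_1 → C_0 sends each edge [p,q] (with p < q) to q − p. For instance
  ∂[2,7] = [7] − [2].
The resulting 8×24 matrix has rank 7, and its Smith normal form has invariant factors (1,1,1,1,1,1,1).

Boundary ∂_2: C_2 → C_1 sends each 2-simplex [p,q,r] to [q,r] − [p,r] + [p,q]. For instance
  ∂[2,3,7] = [3,7] − [2,7] + [2,3],
  ∂[1,5,8] = [5,8] − [1,8] + [1,5].
The 24×16 boundary matrix has rank 15 and Smith normal form diag(1,1,1,1,1,1,1,1,1,1,1,1,1,1,1).

Now H_k = ker ∂_k / im ∂_{k+1}, so:

  H_0: rank C_0 − rank ∂_1 = 8 − 7 = 1, and the invariant factors of ∂_1 are all 1, so H_0 = Z.
  H_1: rank ker ∂_1 − rank ∂_2 = (24 − 7) − 15 = 2, and the invariant factors of ∂_2 are all 1, so H_1 = Z^2.
  H_2: rank ker ∂_2 − rank ∂_3 = (16 − 15) − 0 = 1, and there is no ∂_3, so H_2 = Z.

H_0 = Z,  H_1 = Z^2,  H_2 = Z.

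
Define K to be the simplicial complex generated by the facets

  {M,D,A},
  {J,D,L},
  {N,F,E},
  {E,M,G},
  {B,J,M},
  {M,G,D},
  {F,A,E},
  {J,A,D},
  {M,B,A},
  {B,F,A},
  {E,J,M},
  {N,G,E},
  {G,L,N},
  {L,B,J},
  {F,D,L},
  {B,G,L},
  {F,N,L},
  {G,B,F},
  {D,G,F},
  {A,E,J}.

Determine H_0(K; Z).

H_0 = Z.

We work with the vertex ordering A < B < D < E < F < G < J < L < M < N. The simplices of K, each written with vertices in increasing order, are:

  0-simplices (10): A, B, D, E, F, G, J, L, M, N
  1-simplices (30): AB, AD, AE, AF, AJ, AM, BF, BG, BJ, BL, BM, DF, DG, DJ, DL, DM, EF, EG, EJ, EM, EN, FG, FL, FN, GL, GM, GN, JL, JM, LN
  2-simplices (20): ABF, ABM, ADJ, ADM, AEF, AEJ, BFG, BGL, BJL, BJM, DFG, DFL, DGM, DJL, EFN, EGM, EGN, EJM, FLN, GLN

Hence C_0 ≅ Z^10, C_1 ≅ Z^30, C_2 ≅ Z^20.

Boundary ∂_1: C_1 → C_0 is given by ∂[p,q] = [q] − [p]. For instance
  ∂EF = F − E.
The 10×30 boundary matrix has rank 9 and Smith normal form diag(1,1,1,1,1,1,1,1,1).

∂_2: C_2 → C_1 maps a triangle to the signed sum of its edges. For instance
  ∂DGM = GM − DM + DG,
  ∂AEJ = EJ − AJ + AE.
This gives a 30×20 integer matrix of rank 20; reducing to Smith normal form yields diagonal entries (1,1,1,1,1,1,1,1,1,1,1,1,1,1,1,1,1,1,1,2).

Now H_k = ker ∂_k / im ∂_{k+1}, so:

  H_0: rank C_0 − rank ∂_1 = 10 − 9 = 1, and the invariant factors of ∂_1 are all 1, so H_0 ≅ Z.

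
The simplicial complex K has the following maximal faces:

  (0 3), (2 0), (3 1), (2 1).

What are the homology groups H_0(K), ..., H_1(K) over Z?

K has 4 vertices, 4 edges.
rank ∂_0 = 0, rank ∂_1 = 3 ⇒ b_0 = 4 − 0 − 3 = 1; all invariant factors of ∂_1 are 1 so no torsion. So H_0 = Z.
rank ∂_1 = 3, rank ∂_2 = 0 ⇒ b_1 = 4 − 3 − 0 = 1. So H_1 = Z.

H_0 = Z,  H_1 = Z.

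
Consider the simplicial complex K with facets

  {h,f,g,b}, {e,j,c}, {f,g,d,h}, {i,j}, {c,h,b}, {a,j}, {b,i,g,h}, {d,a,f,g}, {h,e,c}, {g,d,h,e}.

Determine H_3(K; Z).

Order the vertices as a < b < c < d < e < f < g < h < i < j. Listing each simplex with vertices in this order, K has dimension 3 with simplices:

  0-simplices (10): a, b, c, d, e, f, g, h, i, j
  1-simplices (25): ad, af, ag, aj, bc, bf, bg, bh, bi, ce, ch, cj, de, df, dg, dh, eg, eh, ej, fg, fh, gh, gi, hi, ij
  2-simplices (19): adf, adg, afg, bch, bfg, bfh, bgh, bgi, bhi, ceh, cej, deg, deh, dfg, dfh, dgh, egh, fgh, ghi
  3-simplices (5): adfg, bfgh, bghi, degh, dfgh

so the chain groups are C_0 ≅ Z^10, C_1 ≅ Z^25, C_2 ≅ Z^19, C_3 ≅ Z^5.

∂_1: C_1 → C_0 sends each edge [p,q] (with p < q) to q − p. For instance
  ∂df = f − d.
The resulting 10×25 matrix has rank 9, and its Smith normal form has invariant factors (1,1,1,1,1,1,1,1,1).

∂_2: C_2 → C_1 maps a triangle to the signed sum of its edges. For instance
  ∂dgh = gh − dh + dg,
  ∂bhi = hi − bi + bh.
As a 25×19 matrix over Z this has rank 14, with invariant factors (1,1,1,1,1,1,1,1,1,1,1,1,1,1).

∂_3: C_3 → C_2 sends each 3-simplex σ to the alternating sum Σ_i (−1)^i (σ with its i-th vertex removed). For instance
  ∂adfg = dfg − afg + adg − adf,
  ∂bfgh = fgh − bgh + bfh − bfg.
The 19×5 boundary matrix has rank 5 and Smith normal form diag(1,1,1,1,1).

Now H_k = ker ∂_k / im ∂_{k+1}, so:

  H_3: rank ker ∂_3 − rank ∂_4 = (5 − 5) − 0 = 0, and there is no ∂_4, so H_3 ≅ 0.

H_3 ≅ 0.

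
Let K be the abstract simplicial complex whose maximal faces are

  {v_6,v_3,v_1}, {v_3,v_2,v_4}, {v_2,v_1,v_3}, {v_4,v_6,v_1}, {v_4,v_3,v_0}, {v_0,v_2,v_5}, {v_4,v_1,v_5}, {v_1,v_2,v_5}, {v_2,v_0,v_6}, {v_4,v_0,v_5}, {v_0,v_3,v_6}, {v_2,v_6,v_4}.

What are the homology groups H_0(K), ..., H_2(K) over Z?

We work with the vertex ordering v_0 < v_1 < v_2 < v_3 < v_4 < v_5 < v_6. The simplices of K, each written with vertices in increasing order, are:

  0-simplices (7): [v_0], [v_1], [v_2], [v_3], [v_4], [v_5], [v_6]
  1-simplices (18): (18 of them)
  2-simplices (12): (12 of them)

giving chain groups C_0 ≅ Z^7, C_1 ≅ Z^18, C_2 ≅ Z^12.

Boundary ∂_1: C_1 → C_0 sends each edge [p,q] (with p < q) to q − p. For instance
  ∂[v_0,v_2] = [v_2] − [v_0].
The resulting 7×18 matrix has rank 6, and its Smith normal form has invariant factors (1,1,1,1,1,1).

The boundary map ∂_2: C_2 → C_1 acts by ∂[p,q,r] = [q,r] − [p,r] + [p,q]. For instance
  ∂[v_1,v_4,v_6] = [v_4,v_6] − [v_1,v_6] + [v_1,v_4],
  ∂[v_2,v_4,v_6] = [v_4,v_6] − [v_2,v_6] + [v_2,v_4].
As a 18×12 matrix over Z this has rank 12, with invariant factors (1,1,1,1,1,1,1,1,1,1,1,2).

Computing H_k = (kernel of ∂_k) / (image of ∂_{k+1}):

  H_0: rank C_0 − rank ∂_1 = 7 − 6 = 1, and the invariant factors of ∂_1 are all 1, so H_0 = Z.
  H_1: rank ker ∂_1 − rank ∂_2 = (18 − 6) − 12 = 0, and ∂_2 has invariant factor 2 > 1, so H_1 = Z/2.
  H_2: rank ker ∂_2 − rank ∂_3 = (12 − 12) − 0 = 0, and there is no ∂_3, so H_2 = 0.

As a check, the Euler characteristic is 7 − 18 + 12 = 1, which agrees with 1 − 0 + 0 = 1.

H_0 = Z,  H_1 = Z/2,  H_2 = 0.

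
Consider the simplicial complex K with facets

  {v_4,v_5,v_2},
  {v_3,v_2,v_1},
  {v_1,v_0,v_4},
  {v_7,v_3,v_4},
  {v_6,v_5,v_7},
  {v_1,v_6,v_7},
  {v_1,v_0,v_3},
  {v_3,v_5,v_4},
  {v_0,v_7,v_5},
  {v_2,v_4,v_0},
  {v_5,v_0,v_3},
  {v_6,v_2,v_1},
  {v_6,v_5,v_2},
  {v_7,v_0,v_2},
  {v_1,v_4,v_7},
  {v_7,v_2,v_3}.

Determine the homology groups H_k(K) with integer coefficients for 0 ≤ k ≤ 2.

H_0 ≅ Z,  H_1 ≅ Z^2,  H_2 ≅ Z.

We work with the vertex ordering v_0 < v_1 < v_2 < v_3 < v_4 < v_5 < v_6 < v_7. The simplices of K, each written with vertices in increasing order, are:

  0-simplices (8): [v_0], [v_1], [v_2], [v_3], [v_4], [v_5], [v_6], [v_7]
  1-simplices (24): (24 of them)
  2-simplices (16): (16 of them)

Hence C_0 ≅ Z^8, C_1 ≅ Z^24, C_2 ≅ Z^16.

∂_1: C_1 → C_0 sends each edge [p,q] (with p < q) to q − p.
This gives a 8×24 integer matrix of rank 7; reducing to Smith normal form yields diagonal entries (1,1,1,1,1,1,1).

∂_2: C_2 → C_1 acts by ∂[p,q,r] = [q,r] − [p,r] + [p,q]. For instance
  ∂[v_1,v_2,v_3] = [v_2,v_3] − [v_1,v_3] + [v_1,v_2],
  ∂[v_0,v_1,v_4] = [v_1,v_4] − [v_0,v_4] + [v_0,v_1].
The resulting 24×16 matrix has rank 15, and its Smith normal form has invariant factors (1,1,1,1,1,1,1,1,1,1,1,1,1,1,1).

Reading off H_k = ker ∂_k / im ∂_{k+1}:

  H_0: rank C_0 − rank ∂_1 = 8 − 7 = 1, and the invariant factors of ∂_1 are all 1, so H_0 = Z.
  H_1: rank ker ∂_1 − rank ∂_2 = (24 − 7) − 15 = 2, and the invariant factors of ∂_2 are all 1, so H_1 = Z^2.
  H_2: rank ker ∂_2 − rank ∂_3 = (16 − 15) − 0 = 1, and there is no ∂_3, so H_2 = Z.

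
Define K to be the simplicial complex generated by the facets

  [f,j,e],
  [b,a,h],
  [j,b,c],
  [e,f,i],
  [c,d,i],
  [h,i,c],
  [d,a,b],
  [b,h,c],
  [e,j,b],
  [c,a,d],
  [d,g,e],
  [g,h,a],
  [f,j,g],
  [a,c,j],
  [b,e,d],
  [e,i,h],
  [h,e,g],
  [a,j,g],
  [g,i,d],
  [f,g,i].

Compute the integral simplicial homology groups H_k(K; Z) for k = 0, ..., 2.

We work with the vertex ordering a < b < c < d < e < f < g < h < i < j. The simplices of K, each written with vertices in increasing order, are:

  0-simplices (10): a, b, c, d, e, f, g, h, i, j
  1-simplices (30): ab, ac, ad, ag, ah, aj, bc, bd, be, bh, bj, cd, ch, ci, cj, de, dg, di, ef, eg, eh, ei, ej, fg, fi, fj, gh, gi, gj, hi
  2-simplices (20): abd, abh, acd, acj, agh, agj, bch, bcj, bde, bej, cdi, chi, deg, dgi, efi, efj, egh, ehi, fgi, fgj

Hence C_0 ≅ Z^10, C_1 ≅ Z^30, C_2 ≅ Z^20.

Boundary ∂_1: C_1 → C_0 maps an edge to its endpoints' difference, ∂[p,q] = q − p.
The 10×30 boundary matrix has rank 9 and Smith normal form diag(1,1,1,1,1,1,1,1,1).

Boundary ∂_2: C_2 → C_1 acts by ∂[p,q,r] = [q,r] − [p,r] + [p,q]. For instance
  ∂abh = bh − ah + ab,
  ∂agh = gh − ah + ag.
The 30×20 boundary matrix has rank 20 and Smith normal form diag(1,1,1,1,1,1,1,1,1,1,1,1,1,1,1,1,1,1,1,2).

From H_k ≅ ker(∂_k) / im(∂_{k+1}) we obtain:

  H_0: rank C_0 − rank ∂_1 = 10 − 9 = 1, and the invariant factors of ∂_1 are all 1, so H_0 ≅ Z.
  H_1: rank ker ∂_1 − rank ∂_2 = (30 − 9) − 20 = 1, and ∂_2 has invariant factor 2 > 1, so H_1 ≅ Z ⊕ Z/2Z.
  H_2: rank ker ∂_2 − rank ∂_3 = (20 − 20) − 0 = 0, and there is no ∂_3, so H_2 ≅ 0.

(K is a triangulation of the Klein bottle.)

H_0 = Z,  H_1 = Z ⊕ Z/2Z,  H_2 = 0.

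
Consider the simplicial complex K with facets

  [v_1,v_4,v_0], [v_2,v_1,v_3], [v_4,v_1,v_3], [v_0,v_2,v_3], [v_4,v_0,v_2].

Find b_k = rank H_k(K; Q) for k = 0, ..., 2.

b_0 = 1, b_1 = 1, b_2 = 0.

K has 5 vertices, 10 edges, 5 triangles.
rank ∂_0 = 0, rank ∂_1 = 4 ⇒ b_0 = 5 − 0 − 4 = 1; all invariant factors of ∂_1 are 1 so no torsion. So H_0 = Z.
rank ∂_1 = 4, rank ∂_2 = 5 ⇒ b_1 = 10 − 4 − 5 = 1; all invariant factors of ∂_2 are 1 so no torsion. So H_1 = Z.
rank ∂_2 = 5, rank ∂_3 = 0 ⇒ b_2 = 5 − 5 − 0 = 0. So H_2 = 0.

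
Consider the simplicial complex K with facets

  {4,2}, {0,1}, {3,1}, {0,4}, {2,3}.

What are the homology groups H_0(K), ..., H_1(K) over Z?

H_0 = Z,  H_1 = Z.

Order the vertices as 0 < 1 < 2 < 3 < 4. Listing each simplex with vertices in this order, K has dimension 1 with simplices:

  0-simplices (5): [0], [1], [2], [3], [4]
  1-simplices (5): [0,1], [0,4], [1,3], [2,3], [2,4]

so the chain groups are C_0 ≅ Z^5, C_1 ≅ Z^5.

∂_1: C_1 → C_0 maps an edge to its endpoints' difference, ∂[p,q] = q − p.
The 5×5 boundary matrix has rank 4 and Smith normal form diag(1,1,1,1).

Reading off H_k = ker ∂_k / im ∂_{k+1}:

  H_0: rank C_0 − rank ∂_1 = 5 − 4 = 1, and the invariant factors of ∂_1 are all 1, so H_0 = Z.
  H_1: rank ker ∂_1 − rank ∂_2 = (5 − 4) − 0 = 1, and there is no ∂_2, so H_1 = Z.

(K is a triangulation of the circle S^1.)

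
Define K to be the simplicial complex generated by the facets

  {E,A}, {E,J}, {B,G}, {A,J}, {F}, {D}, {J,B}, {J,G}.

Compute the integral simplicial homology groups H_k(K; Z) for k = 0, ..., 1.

Order the vertices as A < B < D < E < F < G < J. Listing each simplex with vertices in this order, K has dimension 1 with simplices:

  0-simplices (7): A, B, D, E, F, G, J
  1-simplices (6): AE, AJ, BG, BJ, EJ, GJ

so the chain groups are C_0 ≅ Z^7, C_1 ≅ Z^6.

The boundary map ∂_1: C_1 → C_0 is given by ∂[p,q] = [q] − [p]. For instance
  ∂BG = G − B.
As a 7×6 matrix over Z this has rank 4, with invariant factors (1,1,1,1).

Computing H_k = (kernel of ∂_k) / (image of ∂_{k+1}):

  H_0: rank C_0 − rank ∂_1 = 7 − 4 = 3, and the invariant factors of ∂_1 are all 1, so H_0 = Z^3.
  H_1: rank ker ∂_1 − rank ∂_2 = (6 − 4) − 0 = 2, and there is no ∂_2, so H_1 = Z^2.

H_0 = Z^3,  H_1 = Z^2.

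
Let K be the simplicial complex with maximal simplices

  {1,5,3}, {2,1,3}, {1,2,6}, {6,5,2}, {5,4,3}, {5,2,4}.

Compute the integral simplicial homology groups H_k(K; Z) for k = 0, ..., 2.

K has 6 vertices, 12 edges, 6 triangles.
rank ∂_0 = 0, rank ∂_1 = 5 ⇒ b_0 = 6 − 0 − 5 = 1; all invariant factors of ∂_1 are 1 so no torsion. So H_0 ≅ Z.
rank ∂_1 = 5, rank ∂_2 = 6 ⇒ b_1 = 12 − 5 − 6 = 1; all invariant factors of ∂_2 are 1 so no torsion. So H_1 ≅ Z.
rank ∂_2 = 6, rank ∂_3 = 0 ⇒ b_2 = 6 − 6 − 0 = 0. So H_2 ≅ 0.

H_0 ≅ Z,  H_1 ≅ Z,  H_2 = 0.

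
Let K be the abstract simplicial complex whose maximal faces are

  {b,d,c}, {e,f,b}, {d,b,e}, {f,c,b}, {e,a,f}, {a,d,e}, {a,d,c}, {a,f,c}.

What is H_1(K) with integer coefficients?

H_1 = 0.

Fix the vertex order a < b < c < d < e < f and write every simplex with vertices in increasing order. Then dim K = 2 and the simplices of K are:

  0-simplices (6): a, b, c, d, e, f
  1-simplices (12): ac, ad, ae, af, bc, bd, be, bf, cd, cf, de, ef
  2-simplices (8): acd, acf, ade, aef, bcd, bcf, bde, bef

Hence C_0 ≅ Z^6, C_1 ≅ Z^12, C_2 ≅ Z^8.

Boundary ∂_1: C_1 → C_0 sends each edge [p,q] (with p < q) to q − p.
This gives a 6×12 integer matrix of rank 5; reducing to Smith normal form yields diagonal entries (1,1,1,1,1).

∂_2: C_2 → C_1 sends each 2-simplex [p,q,r] to [q,r] − [p,r] + [p,q]. For instance
  ∂aef = ef − af + ae,
  ∂acf = cf − af + ac.
The resulting 12×8 matrix has rank 7, and its Smith normal form has invariant factors (1,1,1,1,1,1,1).

Now H_k = ker ∂_k / im ∂_{k+1}, so:

  H_1: rank ker ∂_1 − rank ∂_2 = (12 − 5) − 7 = 0, and the invariant factors of ∂_2 are all 1, so H_1 ≅ 0.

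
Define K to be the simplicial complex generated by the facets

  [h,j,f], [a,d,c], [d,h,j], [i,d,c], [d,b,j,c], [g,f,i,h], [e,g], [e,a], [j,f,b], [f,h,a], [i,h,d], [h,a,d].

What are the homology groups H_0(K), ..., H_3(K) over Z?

H_0 ≅ Z,  H_1 ≅ Z,  H_2 = 0,  H_3 = 0.

Order the vertices as a < b < c < d < e < f < g < h < i < j. Listing each simplex with vertices in this order, K has dimension 3 with simplices:

  0-simplices (10): a, b, c, d, e, f, g, h, i, j
  1-simplices (24): ac, ad, ae, af, ah, bc, bd, bf, bj, cd, ci, cj, dh, di, dj, eg, fg, fh, fi, fj, gh, gi, hi, hj
  2-simplices (16): acd, adh, afh, bcd, bcj, bdj, bfj, cdi, cdj, dhi, dhj, fgh, fgi, fhi, fhj, ghi
  3-simplices (2): bcdj, fghi

Hence C_0 ≅ Z^10, C_1 ≅ Z^24, C_2 ≅ Z^16, C_3 ≅ Z^2.

Boundary ∂_1: C_1 → C_0 sends each edge [p,q] (with p < q) to q − p.
As a 10×24 matrix over Z this has rank 9, with invariant factors (1,1,1,1,1,1,1,1,1).

∂_2: C_2 → C_1 maps a triangle to the signed sum of its edges. For instance
  ∂afh = fh − ah + af,
  ∂fgh = gh − fh + fg.
The 24×16 boundary matrix has rank 14 and Smith normal form diag(1,1,1,1,1,1,1,1,1,1,1,1,1,1).

∂_3: C_3 → C_2 sends each 3-simplex σ to the alternating sum Σ_i (−1)^i (σ with its i-th vertex removed). For instance
  ∂fghi = ghi − fhi + fgi − fgh,
  ∂bcdj = cdj − bdj + bcj − bcd.
The resulting 16×2 matrix has rank 2, and its Smith normal form has invariant factors (1,1).

Now H_k = ker ∂_k / im ∂_{k+1}, so:

  H_0: rank C_0 − rank ∂_1 = 10 − 9 = 1, and the invariant factors of ∂_1 are all 1, so H_0 = Z.
  H_1: rank ker ∂_1 − rank ∂_2 = (24 − 9) − 14 = 1, and the invariant factors of ∂_2 are all 1, so H_1 = Z.
  H_2: rank ker ∂_2 − rank ∂_3 = (16 − 14) − 2 = 0, and the invariant factors of ∂_3 are all 1, so H_2 = 0.
  H_3: rank ker ∂_3 − rank ∂_4 = (2 − 2) − 0 = 0, and there is no ∂_4, so H_3 = 0.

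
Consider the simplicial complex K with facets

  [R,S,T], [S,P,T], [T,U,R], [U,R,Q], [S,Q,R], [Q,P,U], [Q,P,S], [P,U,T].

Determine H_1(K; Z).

Fix the vertex order P < Q < R < S < T < U and write every simplex with vertices in increasing order. Then dim K = 2 and the simplices of K are:

  0-simplices (6): P, Q, R, S, T, U
  1-simplices (12): PQ, PS, PT, PU, QR, QS, QU, RS, RT, RU, ST, TU
  2-simplices (8): PQS, PQU, PST, PTU, QRS, QRU, RST, RTU

Hence C_0 ≅ Z^6, C_1 ≅ Z^12, C_2 ≅ Z^8.

∂_1: C_1 → C_0 is given by ∂[p,q] = [q] − [p]. For instance
  ∂QR = R − Q.
This gives a 6×12 integer matrix of rank 5; reducing to Smith normal form yields diagonal entries (1,1,1,1,1).

The boundary map ∂_2: C_2 → C_1 maps a triangle to the signed sum of its edges. For instance
  ∂QRS = RS − QS + QR,
  ∂PQS = QS − PS + PQ.
This gives a 12×8 integer matrix of rank 7; reducing to Smith normal form yields diagonal entries (1,1,1,1,1,1,1).

From H_k ≅ ker(∂_k) / im(∂_{k+1}) we obtain:

  H_1: rank ker ∂_1 − rank ∂_2 = (12 − 5) − 7 = 0, and the invariant factors of ∂_2 are all 1, so H_1 = 0.

H_1 = 0.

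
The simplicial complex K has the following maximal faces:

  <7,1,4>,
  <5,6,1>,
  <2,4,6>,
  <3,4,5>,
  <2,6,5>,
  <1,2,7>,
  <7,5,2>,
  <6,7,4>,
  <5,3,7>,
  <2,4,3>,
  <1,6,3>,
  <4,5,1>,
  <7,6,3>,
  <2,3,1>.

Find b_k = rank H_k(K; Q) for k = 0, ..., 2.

b_0 = 1, b_1 = 2, b_2 = 1.

Take the total order 1 < 2 < 3 < 4 < 5 < 6 < 7 on the vertex set. Then K (dimension 2) consists of the simplices:

  0-simplices (7): [1], [2], [3], [4], [5], [6], [7]
  1-simplices (21): [1,2], [1,3], [1,4], [1,5], [1,6], [1,7], [2,3], [2,4], [2,5], [2,6], [2,7], [3,4], [3,5], [3,6], [3,7], [4,5], [4,6], [4,7], [5,6], [5,7], [6,7]
  2-simplices (14): [1,2,3], [1,2,7], [1,3,6], [1,4,5], [1,4,7], [1,5,6], [2,3,4], [2,4,6], [2,5,6], [2,5,7], [3,4,5], [3,5,7], [3,6,7], [4,6,7]

so the chain groups are C_0 ≅ Z^7, C_1 ≅ Z^21, C_2 ≅ Z^14.

The boundary map ∂_1: C_1 → C_0 sends each edge [p,q] (with p < q) to q − p. For instance
  ∂[1,7] = [7] − [1].
The 7×21 boundary matrix has rank 6 and Smith normal form diag(1,1,1,1,1,1).

∂_2: C_2 → C_1 maps a triangle to the signed sum of its edges. For instance
  ∂[2,5,6] = [5,6] − [2,6] + [2,5],
  ∂[3,4,5] = [4,5] − [3,5] + [3,4].
This gives a 21×14 integer matrix of rank 13; reducing to Smith normal form yields diagonal entries (1,1,1,1,1,1,1,1,1,1,1,1,1).

Computing H_k = (kernel of ∂_k) / (image of ∂_{k+1}):

  H_0: rank C_0 − rank ∂_1 = 7 − 6 = 1, and the invariant factors of ∂_1 are all 1, so H_0 ≅ Z.
  H_1: rank ker ∂_1 − rank ∂_2 = (21 − 6) − 13 = 2, and the invariant factors of ∂_2 are all 1, so H_1 ≅ Z^2.
  H_2: rank ker ∂_2 − rank ∂_3 = (14 − 13) − 0 = 1, and there is no ∂_3, so H_2 ≅ Z.

Hence the Betti numbers are b_0 = 1, b_1 = 2, b_2 = 1.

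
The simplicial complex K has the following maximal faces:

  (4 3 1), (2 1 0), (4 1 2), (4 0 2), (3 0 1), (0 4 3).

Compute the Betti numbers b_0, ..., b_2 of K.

We work with the vertex ordering 0 < 1 < 2 < 3 < 4. The simplices of K, each written with vertices in increasing order, are:

  0-simplices (5): [0], [1], [2], [3], [4]
  1-simplices (9): [0,1], [0,2], [0,3], [0,4], [1,2], [1,3], [1,4], [2,4], [3,4]
  2-simplices (6): [0,1,2], [0,1,3], [0,2,4], [0,3,4], [1,2,4], [1,3,4]

giving chain groups C_0 ≅ Z^5, C_1 ≅ Z^9, C_2 ≅ Z^6.

∂_1: C_1 → C_0 is given by ∂[p,q] = [q] − [p]. For instance
  ∂[1,4] = [4] − [1].
The 5×9 boundary matrix has rank 4 and Smith normal form diag(1,1,1,1).

The boundary map ∂_2: C_2 → C_1 sends each 2-simplex [p,q,r] to [q,r] − [p,r] + [p,q]. For instance
  ∂[0,1,3] = [1,3] − [0,3] + [0,1],
  ∂[0,1,2] = [1,2] − [0,2] + [0,1].
As a 9×6 matrix over Z this has rank 5, with invariant factors (1,1,1,1,1).

Computing H_k = (kernel of ∂_k) / (image of ∂_{k+1}):

  H_0: rank C_0 − rank ∂_1 = 5 − 4 = 1, and the invariant factors of ∂_1 are all 1, so H_0 = Z.
  H_1: rank ker ∂_1 − rank ∂_2 = (9 − 4) − 5 = 0, and the invariant factors of ∂_2 are all 1, so H_1 = 0.
  H_2: rank ker ∂_2 − rank ∂_3 = (6 − 5) − 0 = 1, and there is no ∂_3, so H_2 = Z.

As a check, the Euler characteristic is 5 − 9 + 6 = 2, which agrees with 1 − 0 + 1 = 2.

Hence the Betti numbers are b_0 = 1, b_1 = 0, b_2 = 1.

b_0 = 1, b_1 = 0, b_2 = 1.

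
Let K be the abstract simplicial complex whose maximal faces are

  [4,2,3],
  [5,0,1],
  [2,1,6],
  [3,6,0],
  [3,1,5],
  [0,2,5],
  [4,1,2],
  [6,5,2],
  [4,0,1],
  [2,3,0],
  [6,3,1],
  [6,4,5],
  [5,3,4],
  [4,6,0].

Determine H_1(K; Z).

H_1 ≅ Z^2.

Order the vertices as 0 < 1 < 2 < 3 < 4 < 5 < 6. Listing each simplex with vertices in this order, K has dimension 2 with simplices:

  0-simplices (7): [0], [1], [2], [3], [4], [5], [6]
  1-simplices (21): [0,1], [0,2], [0,3], [0,4], [0,5], [0,6], [1,2], [1,3], [1,4], [1,5], [1,6], [2,3], [2,4], [2,5], [2,6], [3,4], [3,5], [3,6], [4,5], [4,6], [5,6]
  2-simplices (14): [0,1,4], [0,1,5], [0,2,3], [0,2,5], [0,3,6], [0,4,6], [1,2,4], [1,2,6], [1,3,5], [1,3,6], [2,3,4], [2,5,6], [3,4,5], [4,5,6]

giving chain groups C_0 ≅ Z^7, C_1 ≅ Z^21, C_2 ≅ Z^14.

∂_1: C_1 → C_0 sends each edge [p,q] (with p < q) to q − p. For instance
  ∂[2,4] = [4] − [2].
The resulting 7×21 matrix has rank 6, and its Smith normal form has invariant factors (1,1,1,1,1,1).

Boundary ∂_2: C_2 → C_1 sends each 2-simplex [p,q,r] to [q,r] − [p,r] + [p,q]. For instance
  ∂[0,3,6] = [3,6] − [0,6] + [0,3],
  ∂[0,2,3] = [2,3] − [0,3] + [0,2].
This gives a 21×14 integer matrix of rank 13; reducing to Smith normal form yields diagonal entries (1,1,1,1,1,1,1,1,1,1,1,1,1).

From H_k ≅ ker(∂_k) / im(∂_{k+1}) we obtain:

  H_1: rank ker ∂_1 − rank ∂_2 = (21 − 6) − 13 = 2, and the invariant factors of ∂_2 are all 1, so H_1 = Z^2.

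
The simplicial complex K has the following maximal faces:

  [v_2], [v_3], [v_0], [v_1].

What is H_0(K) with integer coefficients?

K has 4 vertices.
rank ∂_0 = 0, rank ∂_1 = 0 ⇒ b_0 = 4 − 0 − 0 = 4. So H_0 ≅ Z^4.

H_0 = Z^4.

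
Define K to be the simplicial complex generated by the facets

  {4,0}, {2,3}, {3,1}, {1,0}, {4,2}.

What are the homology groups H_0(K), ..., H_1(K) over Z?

H_0 ≅ Z,  H_1 ≅ Z.

Order the vertices as 0 < 1 < 2 < 3 < 4. Listing each simplex with vertices in this order, K has dimension 1 with simplices:

  0-simplices (5): [0], [1], [2], [3], [4]
  1-simplices (5): [0,1], [0,4], [1,3], [2,3], [2,4]

Hence C_0 ≅ Z^5, C_1 ≅ Z^5.

∂_1: C_1 → C_0 maps an edge to its endpoints' difference, ∂[p,q] = q − p. For instance
  ∂[0,1] = [1] − [0].
The 5×5 boundary matrix has rank 4 and Smith normal form diag(1,1,1,1).

Reading off H_k = ker ∂_k / im ∂_{k+1}:

  H_0: rank C_0 − rank ∂_1 = 5 − 4 = 1, and the invariant factors of ∂_1 are all 1, so H_0 ≅ Z.
  H_1: rank ker ∂_1 − rank ∂_2 = (5 − 4) − 0 = 1, and there is no ∂_2, so H_1 ≅ Z.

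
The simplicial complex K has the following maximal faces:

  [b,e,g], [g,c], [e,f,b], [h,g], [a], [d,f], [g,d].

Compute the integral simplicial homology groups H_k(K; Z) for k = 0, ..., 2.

H_0 = Z^2,  H_1 = Z,  H_2 = 0.

Take the total order a < b < c < d < e < f < g < h on the vertex set. Then K (dimension 2) consists of the simplices:

  0-simplices (8): a, b, c, d, e, f, g, h
  1-simplices (9): be, bf, bg, cg, df, dg, ef, eg, gh
  2-simplices (2): bef, beg

Hence C_0 ≅ Z^8, C_1 ≅ Z^9, C_2 ≅ Z^2.

The boundary map ∂_1: C_1 → C_0 sends each edge [p,q] (with p < q) to q − p.
The resulting 8×9 matrix has rank 6, and its Smith normal form has invariant factors (1,1,1,1,1,1).

∂_2: C_2 → C_1 sends each 2-simplex [p,q,r] to [q,r] − [p,r] + [p,q]. For instance
  ∂bef = ef − bf + be,
  ∂beg = eg − bg + be.
As a 9×2 matrix over Z this has rank 2, with invariant factors (1,1).

Now H_k = ker ∂_k / im ∂_{k+1}, so:

  H_0: rank C_0 − rank ∂_1 = 8 − 6 = 2, and the invariant factors of ∂_1 are all 1, so H_0 ≅ Z^2.
  H_1: rank ker ∂_1 − rank ∂_2 = (9 − 6) − 2 = 1, and the invariant factors of ∂_2 are all 1, so H_1 ≅ Z.
  H_2: rank ker ∂_2 − rank ∂_3 = (2 − 2) − 0 = 0, and there is no ∂_3, so H_2 ≅ 0.

As a check, the Euler characteristic is 8 − 9 + 2 = 1, which agrees with 2 − 1 + 0 = 1.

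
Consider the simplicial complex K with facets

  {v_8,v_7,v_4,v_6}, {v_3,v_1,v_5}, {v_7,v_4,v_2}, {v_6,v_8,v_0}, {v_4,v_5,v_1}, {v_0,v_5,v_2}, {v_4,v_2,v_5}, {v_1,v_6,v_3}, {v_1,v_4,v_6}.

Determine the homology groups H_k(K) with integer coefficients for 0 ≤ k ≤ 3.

Order the vertices as v_0 < v_1 < v_2 < v_3 < v_4 < v_5 < v_6 < v_7 < v_8. Listing each simplex with vertices in this order, K has dimension 3 with simplices:

  0-simplices (9): [v_0], [v_1], [v_2], [v_3], [v_4], [v_5], [v_6], [v_7], [v_8]
  1-simplices (20): (20 of them)
  2-simplices (12): (12 of them)
  3-simplices (1): [v_4,v_6,v_7,v_8]

Hence C_0 ≅ Z^9, C_1 ≅ Z^20, C_2 ≅ Z^12, C_3 ≅ Z^1.

∂_1: C_1 → C_0 sends each edge [p,q] (with p < q) to q − p.
The resulting 9×20 matrix has rank 8, and its Smith normal form has invariant factors (1,1,1,1,1,1,1,1).

Boundary ∂_2: C_2 → C_1 maps a triangle to the signed sum of its edges. For instance
  ∂[v_6,v_7,v_8] = [v_7,v_8] − [v_6,v_8] + [v_6,v_7],
  ∂[v_1,v_4,v_5] = [v_4,v_5] − [v_1,v_5] + [v_1,v_4].
This gives a 20×12 integer matrix of rank 11; reducing to Smith normal form yields diagonal entries (1,1,1,1,1,1,1,1,1,1,1).

Boundary ∂_3: C_3 → C_2 sends each 3-simplex σ to the alternating sum Σ_i (−1)^i (σ with its i-th vertex removed). For instance
  ∂[v_4,v_6,v_7,v_8] = [v_6,v_7,v_8] − [v_4,v_7,v_8] + [v_4,v_6,v_8] − [v_4,v_6,v_7].
The 12×1 boundary matrix has rank 1 and Smith normal form diag(1).

From H_k ≅ ker(∂_k) / im(∂_{k+1}) we obtain:

  H_0: rank C_0 − rank ∂_1 = 9 − 8 = 1, and the invariant factors of ∂_1 are all 1, so H_0 = Z.
  H_1: rank ker ∂_1 − rank ∂_2 = (20 − 8) − 11 = 1, and the invariant factors of ∂_2 are all 1, so H_1 = Z.
  H_2: rank ker ∂_2 − rank ∂_3 = (12 − 11) − 1 = 0, and the invariant factors of ∂_3 are all 1, so H_2 = 0.
  H_3: rank ker ∂_3 − rank ∂_4 = (1 − 1) − 0 = 0, and there is no ∂_4, so H_3 = 0.

H_0 = Z,  H_1 = Z,  H_2 = 0,  H_3 = 0.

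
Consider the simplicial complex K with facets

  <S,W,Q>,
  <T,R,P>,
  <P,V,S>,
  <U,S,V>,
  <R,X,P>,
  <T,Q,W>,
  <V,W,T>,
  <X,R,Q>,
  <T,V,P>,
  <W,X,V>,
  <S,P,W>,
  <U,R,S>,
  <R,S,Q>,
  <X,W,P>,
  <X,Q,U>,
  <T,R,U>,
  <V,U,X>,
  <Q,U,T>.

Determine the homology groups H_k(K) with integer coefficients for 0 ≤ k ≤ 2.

Fix the vertex order P < Q < R < S < T < U < V < W < X and write every simplex with vertices in increasing order. Then dim K = 2 and the simplices of K are:

  0-simplices (9): P, Q, R, S, T, U, V, W, X
  1-simplices (27): PR, PS, PT, PV, PW, PX, QR, QS, QT, QU, QW, QX, RS, RT, RU, RX, SU, SV, SW, TU, TV, TW, UV, UX, VW, VX, WX
  2-simplices (18): PRT, PRX, PSV, PSW, PTV, PWX, QRS, QRX, QSW, QTU, QTW, QUX, RSU, RTU, SUV, TVW, UVX, VWX

giving chain groups C_0 ≅ Z^9, C_1 ≅ Z^27, C_2 ≅ Z^18.

Boundary ∂_1: C_1 → C_0 sends each edge [p,q] (with p < q) to q − p.
As a 9×27 matrix over Z this has rank 8, with invariant factors (1,1,1,1,1,1,1,1).

Boundary ∂_2: C_2 → C_1 acts by ∂[p,q,r] = [q,r] − [p,r] + [p,q]. For instance
  ∂QRS = RS − QS + QR,
  ∂QTW = TW − QW + QT.
As a 27×18 matrix over Z this has rank 18, with invariant factors (1,1,1,1,1,1,1,1,1,1,1,1,1,1,1,1,1,2).

Now H_k = ker ∂_k / im ∂_{k+1}, so:

  H_0: rank C_0 − rank ∂_1 = 9 − 8 = 1, and the invariant factors of ∂_1 are all 1, so H_0 ≅ Z.
  H_1: rank ker ∂_1 − rank ∂_2 = (27 − 8) − 18 = 1, and ∂_2 has invariant factor 2 > 1, so H_1 ≅ Z ⊕ Z_2.
  H_2: rank ker ∂_2 − rank ∂_3 = (18 − 18) − 0 = 0, and there is no ∂_3, so H_2 ≅ 0.

As a check, the Euler characteristic is 9 − 27 + 18 = 0, which agrees with 1 − 1 + 0 = 0.

H_0 ≅ Z,  H_1 ≅ Z ⊕ Z_2,  H_2 = 0.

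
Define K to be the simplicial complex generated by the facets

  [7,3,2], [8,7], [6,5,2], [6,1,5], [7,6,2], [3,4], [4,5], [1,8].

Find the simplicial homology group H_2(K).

Take the total order 1 < 2 < 3 < 4 < 5 < 6 < 7 < 8 on the vertex set. Then K (dimension 2) consists of the simplices:

  0-simplices (8): [1], [2], [3], [4], [5], [6], [7], [8]
  1-simplices (13): [1,5], [1,6], [1,8], [2,3], [2,5], [2,6], [2,7], [3,4], [3,7], [4,5], [5,6], [6,7], [7,8]
  2-simplices (4): [1,5,6], [2,3,7], [2,5,6], [2,6,7]

so the chain groups are C_0 ≅ Z^8, C_1 ≅ Z^13, C_2 ≅ Z^4.

Boundary ∂_1: C_1 → C_0 maps an edge to its endpoints' difference, ∂[p,q] = q − p.
The 8×13 boundary matrix has rank 7 and Smith normal form diag(1,1,1,1,1,1,1).

∂_2: C_2 → C_1 maps a triangle to the signed sum of its edges. For instance
  ∂[2,3,7] = [3,7] − [2,7] + [2,3],
  ∂[1,5,6] = [5,6] − [1,6] + [1,5].
The 13×4 boundary matrix has rank 4 and Smith normal form diag(1,1,1,1).

From H_k ≅ ker(∂_k) / im(∂_{k+1}) we obtain:

  H_2: rank ker ∂_2 − rank ∂_3 = (4 − 4) − 0 = 0, and there is no ∂_3, so H_2 = 0.

H_2 = 0.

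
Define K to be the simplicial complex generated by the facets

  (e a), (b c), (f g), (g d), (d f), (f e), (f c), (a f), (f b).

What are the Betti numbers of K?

Take the total order a < b < c < d < e < f < g on the vertex set. Then K (dimension 1) consists of the simplices:

  0-simplices (7): a, b, c, d, e, f, g
  1-simplices (9): ae, af, bc, bf, cf, df, dg, ef, fg

so the chain groups are C_0 ≅ Z^7, C_1 ≅ Z^9.

∂_1: C_1 → C_0 is given by ∂[p,q] = [q] − [p].
The resulting 7×9 matrix has rank 6, and its Smith normal form has invariant factors (1,1,1,1,1,1).

Reading off H_k = ker ∂_k / im ∂_{k+1}:

  H_0: rank C_0 − rank ∂_1 = 7 − 6 = 1, and the invariant factors of ∂_1 are all 1, so H_0 = Z.
  H_1: rank ker ∂_1 − rank ∂_2 = (9 − 6) − 0 = 3, and there is no ∂_2, so H_1 = Z^3.

As a check, the Euler characteristic is 7 − 9 = -2, which agrees with 1 − 3 = -2.

Hence the Betti numbers are b_0 = 1, b_1 = 3.

b_0 = 1, b_1 = 3.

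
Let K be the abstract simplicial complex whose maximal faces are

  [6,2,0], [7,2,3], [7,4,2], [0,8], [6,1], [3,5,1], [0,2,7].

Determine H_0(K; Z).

H_0 ≅ Z.

Order the vertices as 0 < 1 < 2 < 3 < 4 < 5 < 6 < 7 < 8. Listing each simplex with vertices in this order, K has dimension 2 with simplices:

  0-simplices (9): [0], [1], [2], [3], [4], [5], [6], [7], [8]
  1-simplices (14): [0,2], [0,6], [0,7], [0,8], [1,3], [1,5], [1,6], [2,3], [2,4], [2,6], [2,7], [3,5], [3,7], [4,7]
  2-simplices (5): [0,2,6], [0,2,7], [1,3,5], [2,3,7], [2,4,7]

giving chain groups C_0 ≅ Z^9, C_1 ≅ Z^14, C_2 ≅ Z^5.

The boundary map ∂_1: C_1 → C_0 is given by ∂[p,q] = [q] − [p]. For instance
  ∂[2,7] = [7] − [2].
This gives a 9×14 integer matrix of rank 8; reducing to Smith normal form yields diagonal entries (1,1,1,1,1,1,1,1).

Boundary ∂_2: C_2 → C_1 sends each 2-simplex [p,q,r] to [q,r] − [p,r] + [p,q]. For instance
  ∂[0,2,6] = [2,6] − [0,6] + [0,2],
  ∂[0,2,7] = [2,7] − [0,7] + [0,2].
This gives a 14×5 integer matrix of rank 5; reducing to Smith normal form yields diagonal entries (1,1,1,1,1).

Reading off H_k = ker ∂_k / im ∂_{k+1}:

  H_0: rank C_0 − rank ∂_1 = 9 − 8 = 1, and the invariant factors of ∂_1 are all 1, so H_0 = Z.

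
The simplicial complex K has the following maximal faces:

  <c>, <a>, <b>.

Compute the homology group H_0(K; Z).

H_0 = Z^3.

Order the vertices as a < b < c. Listing each simplex with vertices in this order, K has dimension 0 with simplices:

  0-simplices (3): a, b, c

so the chain groups are C_0 ≅ Z^3.

Reading off H_k = ker ∂_k / im ∂_{k+1}:

  H_0: rank C_0 − rank ∂_1 = 3 − 0 = 3, and there is no ∂_1, so H_0 ≅ Z^3.

(K is a triangulation of a set of 3 points.)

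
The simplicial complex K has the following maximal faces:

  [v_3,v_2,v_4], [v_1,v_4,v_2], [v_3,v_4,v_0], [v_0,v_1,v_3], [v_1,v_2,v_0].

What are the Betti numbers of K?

Take the total order v_0 < v_1 < v_2 < v_3 < v_4 on the vertex set. Then K (dimension 2) consists of the simplices:

  0-simplices (5): [v_0], [v_1], [v_2], [v_3], [v_4]
  1-simplices (10): [v_0,v_1], [v_0,v_2], [v_0,v_3], [v_0,v_4], [v_1,v_2], [v_1,v_3], [v_1,v_4], [v_2,v_3], [v_2,v_4], [v_3,v_4]
  2-simplices (5): [v_0,v_1,v_2], [v_0,v_1,v_3], [v_0,v_3,v_4], [v_1,v_2,v_4], [v_2,v_3,v_4]

giving chain groups C_0 ≅ Z^5, C_1 ≅ Z^10, C_2 ≅ Z^5.

Boundary ∂_1: C_1 → C_0 sends each edge [p,q] (with p < q) to q − p.
As a 5×10 matrix over Z this has rank 4, with invariant factors (1,1,1,1).

Boundary ∂_2: C_2 → C_1 acts by ∂[p,q,r] = [q,r] − [p,r] + [p,q]. For instance
  ∂[v_1,v_2,v_4] = [v_2,v_4] − [v_1,v_4] + [v_1,v_2],
  ∂[v_2,v_3,v_4] = [v_3,v_4] − [v_2,v_4] + [v_2,v_3].
The resulting 10×5 matrix has rank 5, and its Smith normal form has invariant factors (1,1,1,1,1).

Computing H_k = (kernel of ∂_k) / (image of ∂_{k+1}):

  H_0: rank C_0 − rank ∂_1 = 5 − 4 = 1, and the invariant factors of ∂_1 are all 1, so H_0 = Z.
  H_1: rank ker ∂_1 − rank ∂_2 = (10 − 4) − 5 = 1, and the invariant factors of ∂_2 are all 1, so H_1 = Z.
  H_2: rank ker ∂_2 − rank ∂_3 = (5 − 5) − 0 = 0, and there is no ∂_3, so H_2 = 0.

(K is a triangulation of the Möbius band.)

Hence the Betti numbers are b_0 = 1, b_1 = 1, b_2 = 0.

b_0 = 1, b_1 = 1, b_2 = 0.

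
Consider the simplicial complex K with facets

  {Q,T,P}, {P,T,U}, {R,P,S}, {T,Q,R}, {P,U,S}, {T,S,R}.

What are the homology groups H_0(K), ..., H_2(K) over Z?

Take the total order P < Q < R < S < T < U on the vertex set. Then K (dimension 2) consists of the simplices:

  0-simplices (6): P, Q, R, S, T, U
  1-simplices (12): PQ, PR, PS, PT, PU, QR, QT, RS, RT, ST, SU, TU
  2-simplices (6): PQT, PRS, PSU, PTU, QRT, RST

Hence C_0 ≅ Z^6, C_1 ≅ Z^12, C_2 ≅ Z^6.

∂_1: C_1 → C_0 is given by ∂[p,q] = [q] − [p]. For instance
  ∂PS = S − P.
This gives a 6×12 integer matrix of rank 5; reducing to Smith normal form yields diagonal entries (1,1,1,1,1).

Boundary ∂_2: C_2 → C_1 acts by ∂[p,q,r] = [q,r] − [p,r] + [p,q]. For instance
  ∂PRS = RS − PS + PR,
  ∂PSU = SU − PU + PS.
As a 12×6 matrix over Z this has rank 6, with invariant factors (1,1,1,1,1,1).

Computing H_k = (kernel of ∂_k) / (image of ∂_{k+1}):

  H_0: rank C_0 − rank ∂_1 = 6 − 5 = 1, and the invariant factors of ∂_1 are all 1, so H_0 = Z.
  H_1: rank ker ∂_1 − rank ∂_2 = (12 − 5) − 6 = 1, and the invariant factors of ∂_2 are all 1, so H_1 = Z.
  H_2: rank ker ∂_2 − rank ∂_3 = (6 − 6) − 0 = 0, and there is no ∂_3, so H_2 = 0.

(K is a triangulation of the cylinder S^1 x I.)

H_0 = Z,  H_1 = Z,  H_2 = 0.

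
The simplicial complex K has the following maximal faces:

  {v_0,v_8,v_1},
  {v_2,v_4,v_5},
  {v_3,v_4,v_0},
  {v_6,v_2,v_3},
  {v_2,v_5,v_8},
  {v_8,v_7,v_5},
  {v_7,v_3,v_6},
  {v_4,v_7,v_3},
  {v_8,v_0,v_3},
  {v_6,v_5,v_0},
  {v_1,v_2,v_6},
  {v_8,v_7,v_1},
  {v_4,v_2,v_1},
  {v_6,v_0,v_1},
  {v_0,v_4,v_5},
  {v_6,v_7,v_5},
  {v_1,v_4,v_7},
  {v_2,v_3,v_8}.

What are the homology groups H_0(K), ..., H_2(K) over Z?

K has 9 vertices, 27 edges, 18 triangles.
rank ∂_0 = 0, rank ∂_1 = 8 ⇒ b_0 = 9 − 0 − 8 = 1; all invariant factors of ∂_1 are 1 so no torsion. So H_0 = Z.
rank ∂_1 = 8, rank ∂_2 = 17 ⇒ b_1 = 27 − 8 − 17 = 2; all invariant factors of ∂_2 are 1 so no torsion. So H_1 = Z^2.
rank ∂_2 = 17, rank ∂_3 = 0 ⇒ b_2 = 18 − 17 − 0 = 1. So H_2 = Z.

H_0 ≅ Z,  H_1 ≅ Z^2,  H_2 ≅ Z.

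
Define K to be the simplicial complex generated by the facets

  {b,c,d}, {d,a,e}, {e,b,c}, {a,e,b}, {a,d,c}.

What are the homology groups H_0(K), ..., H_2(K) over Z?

H_0 = Z,  H_1 = Z,  H_2 = 0.

Take the total order a < b < c < d < e on the vertex set. Then K (dimension 2) consists of the simplices:

  0-simplices (5): a, b, c, d, e
  1-simplices (10): ab, ac, ad, ae, bc, bd, be, cd, ce, de
  2-simplices (5): abe, acd, ade, bcd, bce

giving chain groups C_0 ≅ Z^5, C_1 ≅ Z^10, C_2 ≅ Z^5.

The boundary map ∂_1: C_1 → C_0 sends each edge [p,q] (with p < q) to q − p. For instance
  ∂ce = e − c.
As a 5×10 matrix over Z this has rank 4, with invariant factors (1,1,1,1).

Boundary ∂_2: C_2 → C_1 maps a triangle to the signed sum of its edges. For instance
  ∂bce = ce − be + bc,
  ∂abe = be − ae + ab.
The 10×5 boundary matrix has rank 5 and Smith normal form diag(1,1,1,1,1).

From H_k ≅ ker(∂_k) / im(∂_{k+1}) we obtain:

  H_0: rank C_0 − rank ∂_1 = 5 − 4 = 1, and the invariant factors of ∂_1 are all 1, so H_0 = Z.
  H_1: rank ker ∂_1 − rank ∂_2 = (10 − 4) − 5 = 1, and the invariant factors of ∂_2 are all 1, so H_1 = Z.
  H_2: rank ker ∂_2 − rank ∂_3 = (5 − 5) − 0 = 0, and there is no ∂_3, so H_2 = 0.

As a check, the Euler characteristic is 5 − 10 + 5 = 0, which agrees with 1 − 1 + 0 = 0.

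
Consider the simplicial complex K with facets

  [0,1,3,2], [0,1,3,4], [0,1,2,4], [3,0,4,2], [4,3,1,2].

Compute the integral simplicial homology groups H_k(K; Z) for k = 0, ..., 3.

Order the vertices as 0 < 1 < 2 < 3 < 4. Listing each simplex with vertices in this order, K has dimension 3 with simplices:

  0-simplices (5): [0], [1], [2], [3], [4]
  1-simplices (10): [0,1], [0,2], [0,3], [0,4], [1,2], [1,3], [1,4], [2,3], [2,4], [3,4]
  2-simplices (10): [0,1,2], [0,1,3], [0,1,4], [0,2,3], [0,2,4], [0,3,4], [1,2,3], [1,2,4], [1,3,4], [2,3,4]
  3-simplices (5): [0,1,2,3], [0,1,2,4], [0,1,3,4], [0,2,3,4], [1,2,3,4]

giving chain groups C_0 ≅ Z^5, C_1 ≅ Z^10, C_2 ≅ Z^10, C_3 ≅ Z^5.

∂_1: C_1 → C_0 is given by ∂[p,q] = [q] − [p]. For instance
  ∂[1,2] = [2] − [1].
The resulting 5×10 matrix has rank 4, and its Smith normal form has invariant factors (1,1,1,1).

∂_2: C_2 → C_1 acts by ∂[p,q,r] = [q,r] − [p,r] + [p,q]. For instance
  ∂[2,3,4] = [3,4] − [2,4] + [2,3],
  ∂[1,3,4] = [3,4] − [1,4] + [1,3].
The resulting 10×10 matrix has rank 6, and its Smith normal form has invariant factors (1,1,1,1,1,1).

∂_3: C_3 → C_2 sends each 3-simplex σ to the alternating sum Σ_i (−1)^i (σ with its i-th vertex removed). For instance
  ∂[1,2,3,4] = [2,3,4] − [1,3,4] + [1,2,4] − [1,2,3],
  ∂[0,1,2,3] = [1,2,3] − [0,2,3] + [0,1,3] − [0,1,2].
The 10×5 boundary matrix has rank 4 and Smith normal form diag(1,1,1,1).

Reading off H_k = ker ∂_k / im ∂_{k+1}:

  H_0: rank C_0 − rank ∂_1 = 5 − 4 = 1, and the invariant factors of ∂_1 are all 1, so H_0 = Z.
  H_1: rank ker ∂_1 − rank ∂_2 = (10 − 4) − 6 = 0, and the invariant factors of ∂_2 are all 1, so H_1 = 0.
  H_2: rank ker ∂_2 − rank ∂_3 = (10 − 6) − 4 = 0, and the invariant factors of ∂_3 are all 1, so H_2 = 0.
  H_3: rank ker ∂_3 − rank ∂_4 = (5 − 4) − 0 = 1, and there is no ∂_4, so H_3 = Z.

As a check, the Euler characteristic is 5 − 10 + 10 − 5 = 0, which agrees with 1 − 0 + 0 − 1 = 0.
(K is a triangulation of the 3-sphere S^3.)

H_0 ≅ Z,  H_1 = 0,  H_2 = 0,  H_3 ≅ Z.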